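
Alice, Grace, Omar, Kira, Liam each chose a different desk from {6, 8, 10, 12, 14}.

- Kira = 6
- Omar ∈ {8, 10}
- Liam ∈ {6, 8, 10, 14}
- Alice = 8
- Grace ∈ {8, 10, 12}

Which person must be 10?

Omar

Alice must be 8 (only option left). Strike 8 from Grace, Omar, Liam.
So 10 goes to Omar.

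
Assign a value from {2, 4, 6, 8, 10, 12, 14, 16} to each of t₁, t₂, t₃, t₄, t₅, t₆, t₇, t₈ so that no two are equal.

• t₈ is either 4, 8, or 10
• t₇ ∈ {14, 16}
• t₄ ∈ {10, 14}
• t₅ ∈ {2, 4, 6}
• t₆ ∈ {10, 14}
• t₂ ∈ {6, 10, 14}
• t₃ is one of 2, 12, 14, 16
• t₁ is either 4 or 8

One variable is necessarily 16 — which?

t₇

Among the 8 variables, 12 fits only t₃ (and all 8 values in {2, 4, 6, 8, 10, 12, 14, 16} must be used), so t₃ = 12.
The 7 still-open variables draw from only 7 values {2, 4, 6, 8, 10, 14, 16}, so each is used; only t₅ can be 2, hence t₅ = 2.
The 6 still-open variables draw from only 6 values {4, 6, 8, 10, 14, 16}, so each is used; only t₂ can be 6, hence t₂ = 6.
The 5 still-open variables together cover exactly {4, 8, 10, 14, 16} — 5 values for 5 variables — and 16 appears only in t₇'s list, so t₇ = 16.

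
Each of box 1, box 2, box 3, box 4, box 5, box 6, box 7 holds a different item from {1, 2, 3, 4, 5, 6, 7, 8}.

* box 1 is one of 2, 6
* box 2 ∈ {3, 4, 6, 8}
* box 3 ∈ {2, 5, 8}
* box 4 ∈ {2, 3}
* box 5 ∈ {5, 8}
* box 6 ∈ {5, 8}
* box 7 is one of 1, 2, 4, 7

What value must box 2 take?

box 5 and box 6 share exactly the 2 values {5, 8}; by pigeonhole those values go to them, so strike 5, 8 from box 2, box 3.
box 3 has just one choice, so box 3 = 2. So box 1, box 4, box 7 can't be 2.
That leaves box 4 = 3. So box 2 can't be 3.
box 1 has just one choice, so box 1 = 6. Strike 6 from box 2.
So box 2 = 4.

4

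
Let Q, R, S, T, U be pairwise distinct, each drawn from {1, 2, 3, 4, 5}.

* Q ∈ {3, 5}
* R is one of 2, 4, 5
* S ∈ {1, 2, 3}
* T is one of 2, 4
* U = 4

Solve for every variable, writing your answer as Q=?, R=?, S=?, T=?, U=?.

U must be 4 (only option left). So R, T can't be 4.
T has just one choice, so T = 2. Eliminate 2 elsewhere: R, S.
R has just one choice, so R = 5. Strike 5 from Q.
Q must be 3 (only option left). Eliminate 3 elsewhere: S.
S has just one choice, so S = 1.

Q=3, R=5, S=1, T=2, U=4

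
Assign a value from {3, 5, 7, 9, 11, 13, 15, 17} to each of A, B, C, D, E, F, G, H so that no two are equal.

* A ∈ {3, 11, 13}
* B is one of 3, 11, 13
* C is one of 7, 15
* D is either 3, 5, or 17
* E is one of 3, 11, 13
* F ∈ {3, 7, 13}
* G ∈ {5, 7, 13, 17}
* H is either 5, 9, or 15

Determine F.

7

The 8 variables together cover exactly {3, 5, 7, 9, 11, 13, 15, 17} — 8 values for 8 variables — and 9 appears only in H's list, so H = 9.
The 7 still-open variables together cover exactly {3, 5, 7, 11, 13, 15, 17} — 7 values for 7 variables — and 15 appears only in C's list, so C = 15.
A, B, E between them cover only {3, 11, 13} — a naked triple. Remove those values from D, F, G.
So F = 7.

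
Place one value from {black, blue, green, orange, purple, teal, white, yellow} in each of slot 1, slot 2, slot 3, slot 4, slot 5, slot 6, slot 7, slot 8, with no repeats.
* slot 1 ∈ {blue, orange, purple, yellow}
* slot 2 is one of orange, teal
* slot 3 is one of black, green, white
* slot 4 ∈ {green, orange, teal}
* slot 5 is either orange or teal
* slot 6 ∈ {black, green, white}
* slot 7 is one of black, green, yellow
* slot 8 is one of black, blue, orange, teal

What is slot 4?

green

The 8 variables together cover exactly {black, blue, green, orange, purple, teal, white, yellow} — 8 values for 8 variables — and purple appears only in slot 1's list, so slot 1 = purple.
Among the 7 still-open variables, blue fits only slot 8 (and all 7 values in {black, blue, green, orange, teal, white, yellow} must be used), so slot 8 = blue.
Among the 6 still-open variables, yellow fits only slot 7 (and all 6 values in {black, green, orange, teal, white, yellow} must be used), so slot 7 = yellow.
slot 2 and slot 5 share exactly the 2 values {orange, teal}; by pigeonhole those values go to them, so strike orange, teal from slot 4.
So slot 4 = green.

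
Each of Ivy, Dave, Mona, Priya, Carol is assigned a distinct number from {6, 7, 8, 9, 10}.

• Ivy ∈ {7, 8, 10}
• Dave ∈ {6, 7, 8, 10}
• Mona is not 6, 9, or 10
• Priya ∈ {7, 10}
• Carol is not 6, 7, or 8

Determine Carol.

The 5 variables together cover exactly {6, 7, 8, 9, 10} — 5 values for 5 variables — and 6 appears only in Dave's list, so Dave = 6.
Among the 4 still-open variables, 9 fits only Carol (and all 4 values in {7, 8, 9, 10} must be used), so Carol = 9.

9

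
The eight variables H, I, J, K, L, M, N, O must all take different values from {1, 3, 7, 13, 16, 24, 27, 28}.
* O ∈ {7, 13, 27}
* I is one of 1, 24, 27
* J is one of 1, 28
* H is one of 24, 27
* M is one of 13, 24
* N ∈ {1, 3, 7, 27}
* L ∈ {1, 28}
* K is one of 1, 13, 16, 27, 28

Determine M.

13

The 8 variables draw from only 8 values {1, 3, 7, 13, 16, 24, 27, 28}, so each is used; only N can be 3, hence N = 3.
The 7 still-open variables together cover exactly {1, 7, 13, 16, 24, 27, 28} — 7 values for 7 variables — and 7 appears only in O's list, so O = 7.
Among the 6 still-open variables, 16 fits only K (and all 6 values in {1, 13, 16, 24, 27, 28} must be used), so K = 16.
The 5 still-open variables draw from only 5 values {1, 13, 24, 27, 28}, so each is used; only M can be 13, hence M = 13.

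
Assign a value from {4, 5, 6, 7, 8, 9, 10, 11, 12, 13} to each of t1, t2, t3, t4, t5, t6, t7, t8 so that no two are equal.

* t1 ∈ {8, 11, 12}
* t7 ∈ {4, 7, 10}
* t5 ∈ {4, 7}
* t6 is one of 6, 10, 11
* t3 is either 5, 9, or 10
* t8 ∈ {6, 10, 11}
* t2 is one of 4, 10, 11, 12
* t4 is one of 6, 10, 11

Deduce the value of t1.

t4, t6, t8 between them cover only {6, 10, 11} — a naked triple. Remove those values from t1, t2, t3, t7.
t5 and t7 between them cover only {4, 7} — a naked pair. Remove those values from t2.
That leaves t2 = 12. So t1 can't be 12.
So t1 = 8.

8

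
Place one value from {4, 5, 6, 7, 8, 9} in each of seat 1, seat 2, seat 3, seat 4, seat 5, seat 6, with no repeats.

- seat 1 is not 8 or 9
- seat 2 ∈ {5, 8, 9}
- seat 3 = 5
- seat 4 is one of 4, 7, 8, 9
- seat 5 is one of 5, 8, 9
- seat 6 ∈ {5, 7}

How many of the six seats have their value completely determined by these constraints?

seat 3 has just one choice, so seat 3 = 5. So seat 1, seat 2, seat 5, seat 6 can't be 5.
That leaves seat 6 = 7. Eliminate 7 elsewhere: seat 1, seat 4.
The 4 still-open variables draw from only 4 values {4, 6, 8, 9}, so each is used; only seat 1 can be 6, hence seat 1 = 6.
The 3 still-open variables together cover exactly {4, 8, 9} — 3 values for 3 variables — and 4 appears only in seat 4's list, so seat 4 = 4.
Determined: seat 1=6, seat 3=5, seat 4=4, seat 6=7. The other seats each still have more than one consistent value. That makes 4.

4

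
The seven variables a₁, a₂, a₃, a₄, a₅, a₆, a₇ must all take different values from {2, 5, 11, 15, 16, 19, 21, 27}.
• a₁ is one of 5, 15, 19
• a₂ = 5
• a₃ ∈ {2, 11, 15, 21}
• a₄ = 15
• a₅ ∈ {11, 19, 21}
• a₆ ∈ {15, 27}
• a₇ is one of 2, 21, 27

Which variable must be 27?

a₂ has just one choice, so a₂ = 5. So a₁ can't be 5.
a₄ has just one choice, so a₄ = 15. Eliminate 15 elsewhere: a₁, a₃, a₆.
So 27 goes to a₆.

a₆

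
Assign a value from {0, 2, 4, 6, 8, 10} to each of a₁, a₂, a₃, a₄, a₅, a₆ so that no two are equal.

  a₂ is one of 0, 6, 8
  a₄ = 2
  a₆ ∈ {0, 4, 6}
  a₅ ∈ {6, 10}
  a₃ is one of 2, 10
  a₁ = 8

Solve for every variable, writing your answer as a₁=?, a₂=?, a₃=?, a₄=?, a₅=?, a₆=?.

a₁=8, a₂=0, a₃=10, a₄=2, a₅=6, a₆=4

a₁'s domain is down to {8}, so a₁ = 8. Remove 8 from a₂.
a₄ has just one choice, so a₄ = 2. So a₃ can't be 2.
a₃'s domain is down to {10}, so a₃ = 10. Remove 10 from a₅.
a₅ has just one choice, so a₅ = 6. Remove 6 from a₂, a₆.
a₂'s domain is down to {0}, so a₂ = 0. Remove 0 from a₆.
a₆ has just one choice, so a₆ = 4.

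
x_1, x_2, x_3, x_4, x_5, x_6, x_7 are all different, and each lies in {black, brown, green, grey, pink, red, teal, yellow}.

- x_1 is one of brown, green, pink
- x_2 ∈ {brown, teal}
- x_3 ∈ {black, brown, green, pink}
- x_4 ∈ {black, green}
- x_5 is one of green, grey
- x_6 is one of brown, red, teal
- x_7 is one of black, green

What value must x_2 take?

Among the 7 variables, grey fits only x_5 (and all 7 values in {black, brown, green, grey, pink, red, teal} must be used), so x_5 = grey.
The 6 still-open variables together cover exactly {black, brown, green, pink, red, teal} — 6 values for 6 variables — and red appears only in x_6's list, so x_6 = red.
Among the 5 still-open variables, teal fits only x_2 (and all 5 values in {black, brown, green, pink, teal} must be used), so x_2 = teal.

teal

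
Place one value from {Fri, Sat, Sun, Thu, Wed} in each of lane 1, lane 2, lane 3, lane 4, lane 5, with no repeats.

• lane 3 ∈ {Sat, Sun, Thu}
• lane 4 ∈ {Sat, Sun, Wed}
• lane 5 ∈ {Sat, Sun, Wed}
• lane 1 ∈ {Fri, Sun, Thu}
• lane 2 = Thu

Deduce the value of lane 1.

Fri

lane 2's domain is down to {Thu}, so lane 2 = Thu. Remove Thu from lane 1, lane 3.
Among the 4 still-open variables, Fri fits only lane 1 (and all 4 values in {Fri, Sat, Sun, Wed} must be used), so lane 1 = Fri.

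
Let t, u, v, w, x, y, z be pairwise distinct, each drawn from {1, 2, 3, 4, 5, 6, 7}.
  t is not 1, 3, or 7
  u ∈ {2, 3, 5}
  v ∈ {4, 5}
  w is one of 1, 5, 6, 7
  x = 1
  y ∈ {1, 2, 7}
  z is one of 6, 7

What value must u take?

3

x's domain is down to {1}, so x = 1. So w, y can't be 1.
The 6 still-open variables together cover exactly {2, 3, 4, 5, 6, 7} — 6 values for 6 variables — and 3 appears only in u's list, so u = 3.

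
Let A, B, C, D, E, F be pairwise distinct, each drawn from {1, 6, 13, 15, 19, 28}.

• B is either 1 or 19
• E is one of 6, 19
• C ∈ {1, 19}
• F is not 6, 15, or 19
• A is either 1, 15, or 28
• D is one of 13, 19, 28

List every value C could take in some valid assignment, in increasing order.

The 6 variables together cover exactly {1, 6, 13, 15, 19, 28} — 6 values for 6 variables — and 6 appears only in E's list, so E = 6.
Among the 5 still-open variables, 15 fits only A (and all 5 values in {1, 13, 15, 19, 28} must be used), so A = 15.
B and C between them cover only {1, 19} — a naked pair. Remove those values from D, F.
No further eliminations apply; C can still be any of 1, 19.

1, 19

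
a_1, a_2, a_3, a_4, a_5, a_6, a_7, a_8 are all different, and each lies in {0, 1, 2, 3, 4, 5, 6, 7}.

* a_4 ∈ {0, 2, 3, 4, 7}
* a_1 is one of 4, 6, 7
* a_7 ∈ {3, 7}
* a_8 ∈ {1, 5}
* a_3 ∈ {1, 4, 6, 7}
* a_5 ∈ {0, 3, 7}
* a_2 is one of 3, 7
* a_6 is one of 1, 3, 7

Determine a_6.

The 8 variables together cover exactly {0, 1, 2, 3, 4, 5, 6, 7} — 8 values for 8 variables — and 2 appears only in a_4's list, so a_4 = 2.
The 7 still-open variables draw from only 7 values {0, 1, 3, 4, 5, 6, 7}, so each is used; only a_5 can be 0, hence a_5 = 0.
The 6 still-open variables draw from only 6 values {1, 3, 4, 5, 6, 7}, so each is used; only a_8 can be 5, hence a_8 = 5.
a_2 and a_7 share exactly the 2 values {3, 7}; by pigeonhole those values go to them, so strike 3, 7 from a_1, a_3, a_6.
So a_6 = 1.

1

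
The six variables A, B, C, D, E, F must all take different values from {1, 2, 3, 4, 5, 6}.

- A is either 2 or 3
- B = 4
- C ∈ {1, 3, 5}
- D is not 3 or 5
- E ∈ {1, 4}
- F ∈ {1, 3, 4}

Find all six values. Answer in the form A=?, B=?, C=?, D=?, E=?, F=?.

B must be 4 (only option left). Remove 4 from D, E, F.
That leaves E = 1. Strike 1 from C, D, F.
F must be 3 (only option left). Eliminate 3 elsewhere: A, C.
A must be 2 (only option left). So D can't be 2.
That leaves C = 5.
D's domain is down to {6}, so D = 6.

A=2, B=4, C=5, D=6, E=1, F=3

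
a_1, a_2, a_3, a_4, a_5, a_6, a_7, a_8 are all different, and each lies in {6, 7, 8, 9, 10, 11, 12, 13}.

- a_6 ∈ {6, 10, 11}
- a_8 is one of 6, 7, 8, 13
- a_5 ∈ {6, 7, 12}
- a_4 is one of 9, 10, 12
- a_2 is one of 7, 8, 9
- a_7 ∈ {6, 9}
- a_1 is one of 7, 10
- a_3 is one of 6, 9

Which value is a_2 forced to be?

8

The 8 variables together cover exactly {6, 7, 8, 9, 10, 11, 12, 13} — 8 values for 8 variables — and 11 appears only in a_6's list, so a_6 = 11.
The 7 still-open variables together cover exactly {6, 7, 8, 9, 10, 12, 13} — 7 values for 7 variables — and 13 appears only in a_8's list, so a_8 = 13.
The 6 still-open variables together cover exactly {6, 7, 8, 9, 10, 12} — 6 values for 6 variables — and 8 appears only in a_2's list, so a_2 = 8.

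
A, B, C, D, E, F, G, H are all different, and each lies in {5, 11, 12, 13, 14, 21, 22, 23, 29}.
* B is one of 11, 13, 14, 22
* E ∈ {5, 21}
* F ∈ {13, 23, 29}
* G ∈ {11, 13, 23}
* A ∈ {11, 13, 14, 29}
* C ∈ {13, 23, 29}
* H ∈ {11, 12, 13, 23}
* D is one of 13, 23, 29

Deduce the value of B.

22

C, D, F between them cover only {13, 23, 29} — a naked triple. Remove those values from A, B, G, H.
That leaves G = 11. Remove 11 from A, B, H.
H must be 12 (only option left).
A's domain is down to {14}, so A = 14. Remove 14 from B.
So B = 22.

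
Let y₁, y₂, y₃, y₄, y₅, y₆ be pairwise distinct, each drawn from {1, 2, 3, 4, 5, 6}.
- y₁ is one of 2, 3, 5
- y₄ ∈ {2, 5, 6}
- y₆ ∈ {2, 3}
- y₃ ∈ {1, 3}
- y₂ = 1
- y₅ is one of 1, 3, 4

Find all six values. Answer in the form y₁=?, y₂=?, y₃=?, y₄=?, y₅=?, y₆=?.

y₂'s domain is down to {1}, so y₂ = 1. Remove 1 from y₃, y₅.
That leaves y₃ = 3. Strike 3 from y₁, y₅, y₆.
y₅'s domain is down to {4}, so y₅ = 4.
y₆'s domain is down to {2}, so y₆ = 2. Strike 2 from y₁, y₄.
y₁ has just one choice, so y₁ = 5. So y₄ can't be 5.
That leaves y₄ = 6.

y₁=5, y₂=1, y₃=3, y₄=6, y₅=4, y₆=2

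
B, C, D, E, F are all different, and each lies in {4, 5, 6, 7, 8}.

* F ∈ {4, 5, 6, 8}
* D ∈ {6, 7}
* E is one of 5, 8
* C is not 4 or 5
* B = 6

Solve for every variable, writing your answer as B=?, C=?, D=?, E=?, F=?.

B must be 6 (only option left). Strike 6 from C, D, F.
D's domain is down to {7}, so D = 7. So C can't be 7.
C has just one choice, so C = 8. So E, F can't be 8.
E must be 5 (only option left). Remove 5 from F.
F has just one choice, so F = 4.

B=6, C=8, D=7, E=5, F=4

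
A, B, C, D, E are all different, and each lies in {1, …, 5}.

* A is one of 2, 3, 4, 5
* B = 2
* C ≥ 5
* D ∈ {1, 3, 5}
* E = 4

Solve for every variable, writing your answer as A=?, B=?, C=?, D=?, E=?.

B's domain is down to {2}, so B = 2. So A can't be 2.
C's domain is down to {5}, so C = 5. Strike 5 from A, D.
That leaves E = 4. So A can't be 4.
That leaves A = 3. Remove 3 from D.
D has just one choice, so D = 1.

A=3, B=2, C=5, D=1, E=4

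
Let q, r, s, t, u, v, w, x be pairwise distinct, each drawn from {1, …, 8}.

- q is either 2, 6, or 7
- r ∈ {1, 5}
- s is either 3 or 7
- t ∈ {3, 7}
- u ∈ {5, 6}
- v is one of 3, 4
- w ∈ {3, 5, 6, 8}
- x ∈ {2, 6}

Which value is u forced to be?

The 8 variables together cover exactly {1, 2, 3, 4, 5, 6, 7, 8} — 8 values for 8 variables — and 1 appears only in r's list, so r = 1.
Among the 7 still-open variables, 4 fits only v (and all 7 values in {2, 3, 4, 5, 6, 7, 8} must be used), so v = 4.
Among the 6 still-open variables, 8 fits only w (and all 6 values in {2, 3, 5, 6, 7, 8} must be used), so w = 8.
The 5 still-open variables draw from only 5 values {2, 3, 5, 6, 7}, so each is used; only u can be 5, hence u = 5.

5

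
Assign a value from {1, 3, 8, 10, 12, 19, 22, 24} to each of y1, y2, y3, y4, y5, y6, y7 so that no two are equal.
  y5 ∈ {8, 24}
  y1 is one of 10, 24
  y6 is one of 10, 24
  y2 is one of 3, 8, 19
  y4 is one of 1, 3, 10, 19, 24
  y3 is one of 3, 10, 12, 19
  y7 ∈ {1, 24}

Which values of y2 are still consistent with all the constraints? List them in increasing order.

The 7 variables together cover exactly {1, 3, 8, 10, 12, 19, 24} — 7 values for 7 variables — and 12 appears only in y3's list, so y3 = 12.
y1 and y6 share exactly the 2 values {10, 24}; by pigeonhole those values go to them, so strike 10, 24 from y4, y5, y7.
y5 has just one choice, so y5 = 8. Eliminate 8 elsewhere: y2.
y7's domain is down to {1}, so y7 = 1. So y4 can't be 1.
No further eliminations apply; y2 can still be any of 3, 19.

3, 19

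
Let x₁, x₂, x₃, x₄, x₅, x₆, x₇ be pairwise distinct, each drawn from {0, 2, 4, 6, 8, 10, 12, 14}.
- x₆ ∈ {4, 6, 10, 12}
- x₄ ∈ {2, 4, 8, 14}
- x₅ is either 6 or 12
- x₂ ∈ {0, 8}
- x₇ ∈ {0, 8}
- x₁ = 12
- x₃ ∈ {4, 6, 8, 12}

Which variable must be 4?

x₃

x₁ has just one choice, so x₁ = 12. Eliminate 12 elsewhere: x₃, x₅, x₆.
x₅ must be 6 (only option left). So x₃, x₆ can't be 6.
The 2 variables x₂ and x₇ are confined to {0, 8}, which locks those values in; drop them from x₃, x₄.
So 4 goes to x₃.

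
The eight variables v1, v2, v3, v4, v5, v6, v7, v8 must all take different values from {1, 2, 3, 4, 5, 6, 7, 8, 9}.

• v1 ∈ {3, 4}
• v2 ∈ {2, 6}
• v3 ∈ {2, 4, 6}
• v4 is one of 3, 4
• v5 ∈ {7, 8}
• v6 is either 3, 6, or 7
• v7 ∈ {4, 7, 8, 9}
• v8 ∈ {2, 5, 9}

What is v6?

7

Among the 8 variables, 5 fits only v8 (and all 8 values in {2, 3, 4, 5, 6, 7, 8, 9} must be used), so v8 = 5.
Among the 7 still-open variables, 9 fits only v7 (and all 7 values in {2, 3, 4, 6, 7, 8, 9} must be used), so v7 = 9.
The 6 still-open variables together cover exactly {2, 3, 4, 6, 7, 8} — 6 values for 6 variables — and 8 appears only in v5's list, so v5 = 8.
The 5 still-open variables draw from only 5 values {2, 3, 4, 6, 7}, so each is used; only v6 can be 7, hence v6 = 7.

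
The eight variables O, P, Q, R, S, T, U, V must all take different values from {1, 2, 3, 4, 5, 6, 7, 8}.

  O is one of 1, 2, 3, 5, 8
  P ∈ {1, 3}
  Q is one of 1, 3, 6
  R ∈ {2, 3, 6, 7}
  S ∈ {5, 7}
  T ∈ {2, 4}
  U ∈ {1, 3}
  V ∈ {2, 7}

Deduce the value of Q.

Among the 8 variables, 4 fits only T (and all 8 values in {1, 2, 3, 4, 5, 6, 7, 8} must be used), so T = 4.
Among the 7 still-open variables, 8 fits only O (and all 7 values in {1, 2, 3, 5, 6, 7, 8} must be used), so O = 8.
The 6 still-open variables draw from only 6 values {1, 2, 3, 5, 6, 7}, so each is used; only S can be 5, hence S = 5.
The 2 variables P and U are confined to {1, 3}, which locks those values in; drop them from Q, R.
So Q = 6.

6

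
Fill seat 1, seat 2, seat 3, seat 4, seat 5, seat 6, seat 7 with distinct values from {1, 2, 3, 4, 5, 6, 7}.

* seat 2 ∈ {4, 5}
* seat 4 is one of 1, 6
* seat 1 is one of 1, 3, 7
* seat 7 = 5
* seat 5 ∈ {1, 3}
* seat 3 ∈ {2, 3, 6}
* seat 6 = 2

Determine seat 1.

7

seat 6's domain is down to {2}, so seat 6 = 2. Eliminate 2 elsewhere: seat 3.
seat 7 must be 5 (only option left). Eliminate 5 elsewhere: seat 2.
That leaves seat 2 = 4.
Among the 4 still-open variables, 7 fits only seat 1 (and all 4 values in {1, 3, 6, 7} must be used), so seat 1 = 7.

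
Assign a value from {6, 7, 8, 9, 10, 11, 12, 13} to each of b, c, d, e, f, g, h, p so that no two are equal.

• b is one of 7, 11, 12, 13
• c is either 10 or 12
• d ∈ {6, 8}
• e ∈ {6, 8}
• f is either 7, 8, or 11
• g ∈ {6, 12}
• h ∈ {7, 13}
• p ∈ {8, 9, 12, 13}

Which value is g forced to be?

The 8 variables together cover exactly {6, 7, 8, 9, 10, 11, 12, 13} — 8 values for 8 variables — and 9 appears only in p's list, so p = 9.
Among the 7 still-open variables, 10 fits only c (and all 7 values in {6, 7, 8, 10, 11, 12, 13} must be used), so c = 10.
d and e between them cover only {6, 8} — a naked pair. Remove those values from f, g.
So g = 12.

12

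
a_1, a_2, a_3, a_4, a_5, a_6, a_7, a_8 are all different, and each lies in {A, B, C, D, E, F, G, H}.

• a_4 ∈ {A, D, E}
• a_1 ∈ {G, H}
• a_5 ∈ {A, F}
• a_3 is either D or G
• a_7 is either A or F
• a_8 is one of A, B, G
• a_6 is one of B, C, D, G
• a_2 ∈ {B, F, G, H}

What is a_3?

D

The 8 variables draw from only 8 values {A, B, C, D, E, F, G, H}, so each is used; only a_6 can be C, hence a_6 = C.
Among the 7 still-open variables, E fits only a_4 (and all 7 values in {A, B, D, E, F, G, H} must be used), so a_4 = E.
Among the 6 still-open variables, D fits only a_3 (and all 6 values in {A, B, D, F, G, H} must be used), so a_3 = D.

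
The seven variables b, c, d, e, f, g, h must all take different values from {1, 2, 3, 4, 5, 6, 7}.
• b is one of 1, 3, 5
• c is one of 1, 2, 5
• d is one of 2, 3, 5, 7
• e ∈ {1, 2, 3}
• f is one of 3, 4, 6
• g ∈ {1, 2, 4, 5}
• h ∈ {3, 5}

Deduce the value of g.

The 7 variables together cover exactly {1, 2, 3, 4, 5, 6, 7} — 7 values for 7 variables — and 6 appears only in f's list, so f = 6.
The 6 still-open variables together cover exactly {1, 2, 3, 4, 5, 7} — 6 values for 6 variables — and 4 appears only in g's list, so g = 4.

4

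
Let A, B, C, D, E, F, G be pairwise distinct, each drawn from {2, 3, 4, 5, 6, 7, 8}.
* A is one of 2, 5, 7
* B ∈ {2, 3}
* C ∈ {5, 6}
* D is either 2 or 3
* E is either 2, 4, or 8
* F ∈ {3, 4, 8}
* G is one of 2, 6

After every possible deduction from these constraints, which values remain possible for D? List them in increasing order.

2, 3

The 7 variables draw from only 7 values {2, 3, 4, 5, 6, 7, 8}, so each is used; only A can be 7, hence A = 7.
The 6 still-open variables draw from only 6 values {2, 3, 4, 5, 6, 8}, so each is used; only C can be 5, hence C = 5.
Among the 5 still-open variables, 6 fits only G (and all 5 values in {2, 3, 4, 6, 8} must be used), so G = 6.
The 2 variables B and D are confined to {2, 3}, which locks those values in; drop them from E, F.
No further eliminations apply; D can still be any of 2, 3.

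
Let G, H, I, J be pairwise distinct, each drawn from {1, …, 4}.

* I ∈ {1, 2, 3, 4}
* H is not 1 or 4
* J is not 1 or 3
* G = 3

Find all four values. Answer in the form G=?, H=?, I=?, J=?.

G has just one choice, so G = 3. Eliminate 3 elsewhere: H, I.
H has just one choice, so H = 2. Remove 2 from I, J.
J's domain is down to {4}, so J = 4. Eliminate 4 elsewhere: I.
I's domain is down to {1}, so I = 1.

G=3, H=2, I=1, J=4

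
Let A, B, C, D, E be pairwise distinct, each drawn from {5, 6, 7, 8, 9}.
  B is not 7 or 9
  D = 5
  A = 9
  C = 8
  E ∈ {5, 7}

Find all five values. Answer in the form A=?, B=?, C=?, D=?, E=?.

A has just one choice, so A = 9.
C must be 8 (only option left). So B can't be 8.
D must be 5 (only option left). Remove 5 from B, E.
E has just one choice, so E = 7.
B's domain is down to {6}, so B = 6.

A=9, B=6, C=8, D=5, E=7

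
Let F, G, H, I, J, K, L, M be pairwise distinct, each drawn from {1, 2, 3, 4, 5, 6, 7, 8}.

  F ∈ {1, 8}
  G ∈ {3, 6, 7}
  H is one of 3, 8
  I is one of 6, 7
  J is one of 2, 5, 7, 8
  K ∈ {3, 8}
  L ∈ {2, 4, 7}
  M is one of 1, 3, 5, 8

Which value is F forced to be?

1

The 8 variables together cover exactly {1, 2, 3, 4, 5, 6, 7, 8} — 8 values for 8 variables — and 4 appears only in L's list, so L = 4.
The 7 still-open variables together cover exactly {1, 2, 3, 5, 6, 7, 8} — 7 values for 7 variables — and 2 appears only in J's list, so J = 2.
The 6 still-open variables draw from only 6 values {1, 3, 5, 6, 7, 8}, so each is used; only M can be 5, hence M = 5.
The 5 still-open variables together cover exactly {1, 3, 6, 7, 8} — 5 values for 5 variables — and 1 appears only in F's list, so F = 1.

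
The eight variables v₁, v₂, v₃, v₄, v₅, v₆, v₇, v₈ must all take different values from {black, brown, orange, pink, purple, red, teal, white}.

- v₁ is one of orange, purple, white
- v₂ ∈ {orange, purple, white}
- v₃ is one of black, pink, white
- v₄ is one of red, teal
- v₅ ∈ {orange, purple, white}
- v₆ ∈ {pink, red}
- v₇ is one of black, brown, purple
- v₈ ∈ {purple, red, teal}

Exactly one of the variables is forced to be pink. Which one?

v₆

The 8 variables together cover exactly {black, brown, orange, pink, purple, red, teal, white} — 8 values for 8 variables — and brown appears only in v₇'s list, so v₇ = brown.
The 7 still-open variables together cover exactly {black, orange, pink, purple, red, teal, white} — 7 values for 7 variables — and black appears only in v₃'s list, so v₃ = black.
The 6 still-open variables together cover exactly {orange, pink, purple, red, teal, white} — 6 values for 6 variables — and pink appears only in v₆'s list, so v₆ = pink.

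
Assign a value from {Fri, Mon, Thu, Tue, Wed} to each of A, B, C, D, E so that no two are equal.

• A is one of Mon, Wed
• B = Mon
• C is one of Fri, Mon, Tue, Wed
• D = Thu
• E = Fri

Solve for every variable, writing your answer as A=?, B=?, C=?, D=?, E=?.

B has just one choice, so B = Mon. Remove Mon from A, C.
That leaves D = Thu.
E's domain is down to {Fri}, so E = Fri. So C can't be Fri.
A must be Wed (only option left). Remove Wed from C.
C's domain is down to {Tue}, so C = Tue.

A=Wed, B=Mon, C=Tue, D=Thu, E=Fri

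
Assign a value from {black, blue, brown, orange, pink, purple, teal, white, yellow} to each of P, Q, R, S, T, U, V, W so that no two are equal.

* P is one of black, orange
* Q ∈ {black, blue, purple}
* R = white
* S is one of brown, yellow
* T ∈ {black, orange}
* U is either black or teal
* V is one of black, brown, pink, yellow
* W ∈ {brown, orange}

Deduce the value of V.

R must be white (only option left).
P and T between them cover only {black, orange} — a naked pair. Remove those values from Q, U, V, W.
That leaves U = teal.
W has just one choice, so W = brown. Strike brown from S, V.
That leaves S = yellow. So V can't be yellow.
So V = pink.

pink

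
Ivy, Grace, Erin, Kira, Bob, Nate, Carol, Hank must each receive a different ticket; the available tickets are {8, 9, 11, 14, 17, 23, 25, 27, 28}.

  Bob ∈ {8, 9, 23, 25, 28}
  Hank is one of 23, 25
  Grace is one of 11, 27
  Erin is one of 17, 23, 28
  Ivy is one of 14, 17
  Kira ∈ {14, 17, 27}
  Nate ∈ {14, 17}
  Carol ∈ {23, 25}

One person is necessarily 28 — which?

Ivy and Nate share exactly the 2 values {14, 17}; by pigeonhole those values go to them, so strike 14, 17 from Erin, Kira.
Kira must be 27 (only option left). Strike 27 from Grace.
That leaves Grace = 11.
Carol and Hank between them cover only {23, 25} — a naked pair. Remove those values from Erin, Bob.
So 28 goes to Erin.

Erin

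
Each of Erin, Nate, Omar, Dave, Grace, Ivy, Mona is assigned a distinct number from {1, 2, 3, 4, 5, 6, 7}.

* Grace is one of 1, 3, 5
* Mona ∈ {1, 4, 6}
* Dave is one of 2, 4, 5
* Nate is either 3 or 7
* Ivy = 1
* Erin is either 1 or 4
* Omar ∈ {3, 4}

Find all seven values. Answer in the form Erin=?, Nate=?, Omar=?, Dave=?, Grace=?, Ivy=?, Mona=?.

Ivy must be 1 (only option left). Strike 1 from Erin, Grace, Mona.
Erin has just one choice, so Erin = 4. Eliminate 4 elsewhere: Omar, Dave, Mona.
That leaves Omar = 3. Eliminate 3 elsewhere: Nate, Grace.
That leaves Grace = 5. Remove 5 from Dave.
Mona has just one choice, so Mona = 6.
Nate must be 7 (only option left).
Dave has just one choice, so Dave = 2.

Erin=4, Nate=7, Omar=3, Dave=2, Grace=5, Ivy=1, Mona=6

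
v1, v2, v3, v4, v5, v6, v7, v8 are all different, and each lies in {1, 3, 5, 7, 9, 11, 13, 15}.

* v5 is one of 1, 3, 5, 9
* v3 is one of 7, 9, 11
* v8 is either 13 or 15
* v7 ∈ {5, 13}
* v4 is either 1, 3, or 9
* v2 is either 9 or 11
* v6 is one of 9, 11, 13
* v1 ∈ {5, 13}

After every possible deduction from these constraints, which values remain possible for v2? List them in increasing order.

The 8 variables together cover exactly {1, 3, 5, 7, 9, 11, 13, 15} — 8 values for 8 variables — and 7 appears only in v3's list, so v3 = 7.
Among the 7 still-open variables, 15 fits only v8 (and all 7 values in {1, 3, 5, 9, 11, 13, 15} must be used), so v8 = 15.
The 2 variables v1 and v7 are confined to {5, 13}, which locks those values in; drop them from v5, v6.
The 2 variables v2 and v6 are confined to {9, 11}, which locks those values in; drop them from v4, v5.
No further eliminations apply; v2 can still be any of 9, 11.

9, 11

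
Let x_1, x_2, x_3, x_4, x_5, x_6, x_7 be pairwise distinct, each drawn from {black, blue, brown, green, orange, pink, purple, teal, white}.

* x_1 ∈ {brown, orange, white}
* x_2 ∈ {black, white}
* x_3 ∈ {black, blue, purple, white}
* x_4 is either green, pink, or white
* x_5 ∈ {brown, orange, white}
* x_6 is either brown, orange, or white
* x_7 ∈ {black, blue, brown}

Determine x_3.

The 3 variables x_1, x_5, x_6 are confined to {brown, orange, white}, which locks those values in; drop them from x_2, x_3, x_4, x_7.
That leaves x_2 = black. Remove black from x_3, x_7.
That leaves x_7 = blue. So x_3 can't be blue.
So x_3 = purple.

purple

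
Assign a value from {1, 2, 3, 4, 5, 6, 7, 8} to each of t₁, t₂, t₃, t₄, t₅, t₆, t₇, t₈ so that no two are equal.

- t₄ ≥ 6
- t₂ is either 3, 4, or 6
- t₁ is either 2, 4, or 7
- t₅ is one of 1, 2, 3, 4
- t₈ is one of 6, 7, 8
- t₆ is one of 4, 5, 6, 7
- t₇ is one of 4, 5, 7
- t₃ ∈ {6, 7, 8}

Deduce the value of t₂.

The 8 variables draw from only 8 values {1, 2, 3, 4, 5, 6, 7, 8}, so each is used; only t₅ can be 1, hence t₅ = 1.
The 7 still-open variables together cover exactly {2, 3, 4, 5, 6, 7, 8} — 7 values for 7 variables — and 2 appears only in t₁'s list, so t₁ = 2.
The 6 still-open variables draw from only 6 values {3, 4, 5, 6, 7, 8}, so each is used; only t₂ can be 3, hence t₂ = 3.

3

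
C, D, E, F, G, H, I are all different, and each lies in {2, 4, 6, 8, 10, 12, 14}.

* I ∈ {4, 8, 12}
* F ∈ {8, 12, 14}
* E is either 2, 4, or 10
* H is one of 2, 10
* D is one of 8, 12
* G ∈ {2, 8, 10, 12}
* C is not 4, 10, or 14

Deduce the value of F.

Among the 7 variables, 6 fits only C (and all 7 values in {2, 4, 6, 8, 10, 12, 14} must be used), so C = 6.
The 6 still-open variables together cover exactly {2, 4, 8, 10, 12, 14} — 6 values for 6 variables — and 14 appears only in F's list, so F = 14.

14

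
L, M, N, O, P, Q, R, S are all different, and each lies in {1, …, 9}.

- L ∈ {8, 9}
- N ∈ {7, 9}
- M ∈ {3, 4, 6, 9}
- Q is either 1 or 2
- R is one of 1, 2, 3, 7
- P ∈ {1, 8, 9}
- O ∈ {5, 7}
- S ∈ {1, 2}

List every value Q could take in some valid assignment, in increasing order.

1, 2

The 2 variables Q and S are confined to {1, 2}, which locks those values in; drop them from P, R.
The 2 variables L and P are confined to {8, 9}, which locks those values in; drop them from M, N.
N must be 7 (only option left). Eliminate 7 elsewhere: O, R.
O has just one choice, so O = 5.
That leaves R = 3. Strike 3 from M.
No further eliminations apply; Q can still be any of 1, 2.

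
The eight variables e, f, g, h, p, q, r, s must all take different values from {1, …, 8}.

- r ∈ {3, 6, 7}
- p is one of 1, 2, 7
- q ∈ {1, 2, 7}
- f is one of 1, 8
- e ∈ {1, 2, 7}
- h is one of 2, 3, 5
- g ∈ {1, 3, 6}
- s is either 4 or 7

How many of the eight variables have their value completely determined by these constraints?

The 8 variables together cover exactly {1, 2, 3, 4, 5, 6, 7, 8} — 8 values for 8 variables — and 4 appears only in s's list, so s = 4.
Among the 7 still-open variables, 5 fits only h (and all 7 values in {1, 2, 3, 5, 6, 7, 8} must be used), so h = 5.
Among the 6 still-open variables, 8 fits only f (and all 6 values in {1, 2, 3, 6, 7, 8} must be used), so f = 8.
The 3 variables e, p, q are confined to {1, 2, 7}, which locks those values in; drop them from g, r.
Determined: f=8, h=5, s=4. The other variables each still have more than one consistent value. That makes 3.

3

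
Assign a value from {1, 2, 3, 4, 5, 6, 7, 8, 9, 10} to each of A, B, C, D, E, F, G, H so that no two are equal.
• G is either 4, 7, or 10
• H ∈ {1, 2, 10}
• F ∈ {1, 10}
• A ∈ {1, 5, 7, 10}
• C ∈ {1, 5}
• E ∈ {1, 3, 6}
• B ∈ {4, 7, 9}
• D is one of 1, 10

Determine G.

The 2 variables D and F are confined to {1, 10}, which locks those values in; drop them from A, C, E, G, H.
C has just one choice, so C = 5. So A can't be 5.
H has just one choice, so H = 2.
A's domain is down to {7}, so A = 7. Strike 7 from B, G.
So G = 4.

4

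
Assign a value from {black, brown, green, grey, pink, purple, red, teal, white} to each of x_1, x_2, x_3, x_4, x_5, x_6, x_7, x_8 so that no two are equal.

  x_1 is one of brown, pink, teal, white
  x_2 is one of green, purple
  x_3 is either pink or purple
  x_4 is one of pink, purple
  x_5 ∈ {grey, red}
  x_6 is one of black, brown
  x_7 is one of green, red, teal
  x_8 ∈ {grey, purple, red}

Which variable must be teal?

The 2 variables x_3 and x_4 are confined to {pink, purple}, which locks those values in; drop them from x_1, x_2, x_8.
x_2 must be green (only option left). Strike green from x_7.
x_5 and x_8 between them cover only {grey, red} — a naked pair. Remove those values from x_7.
So teal goes to x_7.

x_7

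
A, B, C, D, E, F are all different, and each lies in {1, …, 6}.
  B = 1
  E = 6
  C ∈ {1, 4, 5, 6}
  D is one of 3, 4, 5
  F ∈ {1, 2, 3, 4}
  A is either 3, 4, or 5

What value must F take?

B has just one choice, so B = 1. Eliminate 1 elsewhere: C, F.
E's domain is down to {6}, so E = 6. So C can't be 6.
The 4 still-open variables draw from only 4 values {2, 3, 4, 5}, so each is used; only F can be 2, hence F = 2.

2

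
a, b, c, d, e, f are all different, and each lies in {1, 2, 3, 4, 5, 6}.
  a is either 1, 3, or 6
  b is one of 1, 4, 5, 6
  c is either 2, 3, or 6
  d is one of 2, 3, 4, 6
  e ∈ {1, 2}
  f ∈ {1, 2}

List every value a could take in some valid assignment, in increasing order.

The 6 variables together cover exactly {1, 2, 3, 4, 5, 6} — 6 values for 6 variables — and 5 appears only in b's list, so b = 5.
The 5 still-open variables together cover exactly {1, 2, 3, 4, 6} — 5 values for 5 variables — and 4 appears only in d's list, so d = 4.
e and f between them cover only {1, 2} — a naked pair. Remove those values from a, c.
No further eliminations apply; a can still be any of 3, 6.

3, 6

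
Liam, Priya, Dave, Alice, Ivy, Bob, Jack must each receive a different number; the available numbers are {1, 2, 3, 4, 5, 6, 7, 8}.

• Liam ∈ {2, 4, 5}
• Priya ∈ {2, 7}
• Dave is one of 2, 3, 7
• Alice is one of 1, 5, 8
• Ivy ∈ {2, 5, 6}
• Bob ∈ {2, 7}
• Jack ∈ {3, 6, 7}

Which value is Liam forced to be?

Priya and Bob share exactly the 2 values {2, 7}; by pigeonhole those values go to them, so strike 2, 7 from Liam, Dave, Ivy, Jack.
Dave must be 3 (only option left). Strike 3 from Jack.
Jack's domain is down to {6}, so Jack = 6. So Ivy can't be 6.
Ivy must be 5 (only option left). Strike 5 from Liam, Alice.
So Liam = 4.

4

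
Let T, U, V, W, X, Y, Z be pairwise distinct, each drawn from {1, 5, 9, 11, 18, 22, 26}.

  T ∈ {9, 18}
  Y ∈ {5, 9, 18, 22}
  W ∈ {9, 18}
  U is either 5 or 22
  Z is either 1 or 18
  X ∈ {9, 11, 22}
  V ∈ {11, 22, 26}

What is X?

11

The 7 variables together cover exactly {1, 5, 9, 11, 18, 22, 26} — 7 values for 7 variables — and 1 appears only in Z's list, so Z = 1.
Among the 6 still-open variables, 26 fits only V (and all 6 values in {5, 9, 11, 18, 22, 26} must be used), so V = 26.
Among the 5 still-open variables, 11 fits only X (and all 5 values in {5, 9, 11, 18, 22} must be used), so X = 11.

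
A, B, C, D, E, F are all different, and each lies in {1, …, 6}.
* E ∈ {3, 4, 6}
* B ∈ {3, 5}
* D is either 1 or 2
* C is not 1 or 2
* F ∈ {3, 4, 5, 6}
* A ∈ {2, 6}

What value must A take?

2

Among the 6 variables, 1 fits only D (and all 6 values in {1, 2, 3, 4, 5, 6} must be used), so D = 1.
Among the 5 still-open variables, 2 fits only A (and all 5 values in {2, 3, 4, 5, 6} must be used), so A = 2.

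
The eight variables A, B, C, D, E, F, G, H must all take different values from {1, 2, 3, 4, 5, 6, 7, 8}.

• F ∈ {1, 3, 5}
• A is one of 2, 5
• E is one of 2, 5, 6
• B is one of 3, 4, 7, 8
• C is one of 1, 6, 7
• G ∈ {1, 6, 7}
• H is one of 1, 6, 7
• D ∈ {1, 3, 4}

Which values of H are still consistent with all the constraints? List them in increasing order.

The 8 variables draw from only 8 values {1, 2, 3, 4, 5, 6, 7, 8}, so each is used; only B can be 8, hence B = 8.
The 7 still-open variables draw from only 7 values {1, 2, 3, 4, 5, 6, 7}, so each is used; only D can be 4, hence D = 4.
The 6 still-open variables draw from only 6 values {1, 2, 3, 5, 6, 7}, so each is used; only F can be 3, hence F = 3.
C, G, H share exactly the 3 values {1, 6, 7}; by pigeonhole those values go to them, so strike 1, 6, 7 from E.
No further eliminations apply; H can still be any of 1, 6, 7.

1, 6, 7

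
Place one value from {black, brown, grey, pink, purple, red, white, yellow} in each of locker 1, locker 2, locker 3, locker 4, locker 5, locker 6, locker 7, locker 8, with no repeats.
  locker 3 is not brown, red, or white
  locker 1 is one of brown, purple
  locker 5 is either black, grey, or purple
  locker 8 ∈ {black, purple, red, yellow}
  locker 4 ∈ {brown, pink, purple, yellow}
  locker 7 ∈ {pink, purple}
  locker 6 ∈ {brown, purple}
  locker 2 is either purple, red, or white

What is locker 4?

yellow

The 8 variables draw from only 8 values {black, brown, grey, pink, purple, red, white, yellow}, so each is used; only locker 2 can be white, hence locker 2 = white.
The 7 still-open variables draw from only 7 values {black, brown, grey, pink, purple, red, yellow}, so each is used; only locker 8 can be red, hence locker 8 = red.
The 2 variables locker 1 and locker 6 are confined to {brown, purple}, which locks those values in; drop them from locker 3, locker 4, locker 5, locker 7.
locker 7 has just one choice, so locker 7 = pink. Strike pink from locker 3, locker 4.
So locker 4 = yellow.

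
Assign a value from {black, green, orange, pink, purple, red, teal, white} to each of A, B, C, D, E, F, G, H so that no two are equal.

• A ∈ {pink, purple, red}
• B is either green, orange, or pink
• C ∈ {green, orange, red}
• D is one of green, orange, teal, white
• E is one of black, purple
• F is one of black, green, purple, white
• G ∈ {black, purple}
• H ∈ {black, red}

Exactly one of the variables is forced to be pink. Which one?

A

The 8 variables draw from only 8 values {black, green, orange, pink, purple, red, teal, white}, so each is used; only D can be teal, hence D = teal.
Among the 7 still-open variables, white fits only F (and all 7 values in {black, green, orange, pink, purple, red, white} must be used), so F = white.
E and G between them cover only {black, purple} — a naked pair. Remove those values from A, H.
H's domain is down to {red}, so H = red. Strike red from A, C.
So pink goes to A.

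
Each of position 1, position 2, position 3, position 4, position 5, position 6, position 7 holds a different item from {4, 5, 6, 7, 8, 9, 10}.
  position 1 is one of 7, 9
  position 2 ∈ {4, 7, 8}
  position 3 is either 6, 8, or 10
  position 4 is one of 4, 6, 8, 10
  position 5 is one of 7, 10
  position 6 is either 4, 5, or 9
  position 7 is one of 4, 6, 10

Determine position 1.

Among the 7 variables, 5 fits only position 6 (and all 7 values in {4, 5, 6, 7, 8, 9, 10} must be used), so position 6 = 5.
The 6 still-open variables together cover exactly {4, 6, 7, 8, 9, 10} — 6 values for 6 variables — and 9 appears only in position 1's list, so position 1 = 9.

9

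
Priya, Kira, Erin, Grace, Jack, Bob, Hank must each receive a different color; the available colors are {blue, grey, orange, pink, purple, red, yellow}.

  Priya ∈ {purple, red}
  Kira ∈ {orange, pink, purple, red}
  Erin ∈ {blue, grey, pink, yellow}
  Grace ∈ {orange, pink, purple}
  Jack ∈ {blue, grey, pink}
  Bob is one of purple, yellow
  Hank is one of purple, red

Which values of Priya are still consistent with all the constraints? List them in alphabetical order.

purple, red

The 2 variables Priya and Hank are confined to {purple, red}, which locks those values in; drop them from Kira, Grace, Bob.
Bob has just one choice, so Bob = yellow. Eliminate yellow elsewhere: Erin.
Kira and Grace between them cover only {orange, pink} — a naked pair. Remove those values from Erin, Jack.
No further eliminations apply; Priya can still be any of purple, red.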